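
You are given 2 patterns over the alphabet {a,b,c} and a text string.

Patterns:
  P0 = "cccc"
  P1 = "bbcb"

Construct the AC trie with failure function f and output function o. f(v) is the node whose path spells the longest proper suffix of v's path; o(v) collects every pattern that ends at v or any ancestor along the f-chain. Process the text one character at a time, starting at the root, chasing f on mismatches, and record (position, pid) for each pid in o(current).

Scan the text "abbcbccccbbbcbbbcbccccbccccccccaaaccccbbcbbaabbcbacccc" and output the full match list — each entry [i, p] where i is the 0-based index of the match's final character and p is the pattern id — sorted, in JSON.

Construct AC machine:
Trie (insert patterns):
  0='ε' goto b→5 c→1
  1='c' goto c→2
  2='cc' goto c→3
  3='ccc' goto c→4
  4='cccc' goto ·  ←P0
  5='b' goto b→6
  6='bb' goto c→7
  7='bbc' goto b→8
  8='bbcb' goto ·  ←P1

BFS fail/out derivation:
  fail(1) 'c': from fail(0)=0 chase 'c': 0 ⇒ 0;  out=∅∪out(0)=∅
  fail(5) 'b': from fail(0)=0 chase 'b': 0 ⇒ 0;  out=∅∪out(0)=∅
  fail(2) 'cc': from fail(1)=0 chase 'c': 0 ⇒ 1;  out=∅∪out(1)=∅
  fail(6) 'bb': from fail(5)=0 chase 'b': 0 ⇒ 5;  out=∅∪out(5)=∅
  fail(3) 'ccc': from fail(2)=1 chase 'c': 1 ⇒ 2;  out=∅∪out(2)=∅
  fail(7) 'bbc': from fail(6)=5 chase 'c': 5→0 ⇒ 1;  out=∅∪out(1)=∅
  fail(4) 'cccc': from fail(3)=2 chase 'c': 2 ⇒ 3;  out={0}∪out(3)={0}
  fail(8) 'bbcb': from fail(7)=1 chase 'b': 1→0 ⇒ 5;  out={1}∪out(5)={1}

Scan:
i=0 'a': node 0→0
i=1 'b': node 0→5
i=2 'b': node 5→6
i=3 'c': node 6→7
i=4 'b': node 7→8  ** P1@[1:4]
i=5 'c': node 8→1 (fail-walked)
i=6 'c': node 1→2
i=7 'c': node 2→3
i=8 'c': node 3→4  ** P0@[5:8]
i=9 'b': node 4→5 (fail-walked)
i=10 'b': node 5→6
i=11 'b': node 6→6 (fail-walked)
i=12 'c': node 6→7
i=13 'b': node 7→8  ** P1@[10:13]
i=14 'b': node 8→6 (fail-walked)
i=15 'b': node 6→6 (fail-walked)
i=16 'c': node 6→7
i=17 'b': node 7→8  ** P1@[14:17]
i=18 'c': node 8→1 (fail-walked)
i=19 'c': node 1→2
i=20 'c': node 2→3
i=21 'c': node 3→4  ** P0@[18:21]
i=22 'b': node 4→5 (fail-walked)
i=23 'c': node 5→1 (fail-walked)
i=24 'c': node 1→2
i=25 'c': node 2→3
i=26 'c': node 3→4  ** P0@[23:26]
i=27 'c': node 4→4 (fail-walked)  ** P0@[24:27]
i=28 'c': node 4→4 (fail-walked)  ** P0@[25:28]
i=29 'c': node 4→4 (fail-walked)  ** P0@[26:29]
i=30 'c': node 4→4 (fail-walked)  ** P0@[27:30]
i=31 'a': node 4→0 (fail-walked)
i=32 'a': node 0→0
i=33 'a': node 0→0
i=34 'c': node 0→1
i=35 'c': node 1→2
i=36 'c': node 2→3
i=37 'c': node 3→4  ** P0@[34:37]
i=38 'b': node 4→5 (fail-walked)
i=39 'b': node 5→6
i=40 'c': node 6→7
i=41 'b': node 7→8  ** P1@[38:41]
i=42 'b': node 8→6 (fail-walked)
i=43 'a': node 6→0 (fail-walked)
i=44 'a': node 0→0
i=45 'b': node 0→5
i=46 'b': node 5→6
i=47 'c': node 6→7
i=48 'b': node 7→8  ** P1@[45:48]
i=49 'a': node 8→0 (fail-walked)
i=50 'c': node 0→1
i=51 'c': node 1→2
i=52 'c': node 2→3
i=53 'c': node 3→4  ** P0@[50:53]

All matches (sorted): [[4,1],[8,0],[13,1],[17,1],[21,0],[26,0],[27,0],[28,0],[29,0],[30,0],[37,0],[41,1],[48,1],[53,0]]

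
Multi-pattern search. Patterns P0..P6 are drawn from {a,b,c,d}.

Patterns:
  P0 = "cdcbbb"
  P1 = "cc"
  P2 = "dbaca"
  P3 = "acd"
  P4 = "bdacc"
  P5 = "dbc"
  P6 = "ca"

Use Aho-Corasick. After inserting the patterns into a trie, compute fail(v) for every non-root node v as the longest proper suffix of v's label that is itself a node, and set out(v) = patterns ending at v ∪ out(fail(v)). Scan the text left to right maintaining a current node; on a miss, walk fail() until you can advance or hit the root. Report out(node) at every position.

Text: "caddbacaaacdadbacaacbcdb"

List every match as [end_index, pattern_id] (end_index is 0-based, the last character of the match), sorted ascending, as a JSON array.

Build automaton:
Trie nodes:
  n0 'ε': a→13 b→16 c→1 d→8
  n1 'c': a→22 c→7 d→2
  n2 'cd': c→3
  n3 'cdc': b→4
  n4 'cdcb': b→5
  n5 'cdcbb': b→6
  n6 'cdcbbb': ·  ←P0
  n7 'cc': ·  ←P1
  n8 'd': b→9
  n9 'db': a→10 c→21
  n10 'dba': c→11
  n11 'dbac': a→12
  n12 'dbaca': ·  ←P2
  n13 'a': c→14
  n14 'ac': d→15
  n15 'acd': ·  ←P3
  n16 'b': d→17
  n17 'bd': a→18
  n18 'bda': c→19
  n19 'bdac': c→20
  n20 'bdacc': ·  ←P4
  n21 'dbc': ·  ←P5
  n22 'ca': ·  ←P6

Failure links (BFS by depth):
  n1('c'): parent n0 fail=0; on 'c' 0 → fail=0;  out ∅∪∅=∅
  n8('d'): parent n0 fail=0; on 'd' 0 → fail=0;  out ∅∪∅=∅
  n13('a'): parent n0 fail=0; on 'a' 0 → fail=0;  out ∅∪∅=∅
  n16('b'): parent n0 fail=0; on 'b' 0 → fail=0;  out ∅∪∅=∅
  n2('cd'): parent n1 fail=0; on 'd' 0 → fail=8;  out ∅∪∅=∅
  n7('cc'): parent n1 fail=0; on 'c' 0 → fail=1;  out {1}∪∅={1}
  n9('db'): parent n8 fail=0; on 'b' 0 → fail=16;  out ∅∪∅=∅
  n14('ac'): parent n13 fail=0; on 'c' 0 → fail=1;  out ∅∪∅=∅
  n17('bd'): parent n16 fail=0; on 'd' 0 → fail=8;  out ∅∪∅=∅
  n22('ca'): parent n1 fail=0; on 'a' 0 → fail=13;  out {6}∪∅={6}
  n3('cdc'): parent n2 fail=8; on 'c' 8→0 → fail=1;  out ∅∪∅=∅
  n10('dba'): parent n9 fail=16; on 'a' 16→0 → fail=13;  out ∅∪∅=∅
  n15('acd'): parent n14 fail=1; on 'd' 1 → fail=2;  out {3}∪∅={3}
  n18('bda'): parent n17 fail=8; on 'a' 8→0 → fail=13;  out ∅∪∅=∅
  n21('dbc'): parent n9 fail=16; on 'c' 16→0 → fail=1;  out {5}∪∅={5}
  n4('cdcb'): parent n3 fail=1; on 'b' 1→0 → fail=16;  out ∅∪∅=∅
  n11('dbac'): parent n10 fail=13; on 'c' 13 → fail=14;  out ∅∪∅=∅
  n19('bdac'): parent n18 fail=13; on 'c' 13 → fail=14;  out ∅∪∅=∅
  n5('cdcbb'): parent n4 fail=16; on 'b' 16→0 → fail=16;  out ∅∪∅=∅
  n12('dbaca'): parent n11 fail=14; on 'a' 14→1 → fail=22;  out {2}∪{6}={2,6}
  n20('bdacc'): parent n19 fail=14; on 'c' 14→1 → fail=7;  out {4}∪{1}={1,4}
  n6('cdcbbb'): parent n5 fail=16; on 'b' 16→0 → fail=16;  out {0}∪∅={0}

Scan:
i=0 'c': node 0→1
i=1 'a': node 1→22  ** P6@[0:1]
i=2 'd': node 22→8 ·f
i=3 'd': node 8→8 ·f
i=4 'b': node 8→9
i=5 'a': node 9→10
i=6 'c': node 10→11
i=7 'a': node 11→12  ** P2@[3:7],P6@[6:7]
i=8 'a': node 12→13 ·f
i=9 'a': node 13→13 ·f
i=10 'c': node 13→14
i=11 'd': node 14→15  ** P3@[9:11]
i=12 'a': node 15→13 ·f
i=13 'd': node 13→8 ·f
i=14 'b': node 8→9
i=15 'a': node 9→10
i=16 'c': node 10→11
i=17 'a': node 11→12  ** P2@[13:17],P6@[16:17]
i=18 'a': node 12→13 ·f
i=19 'c': node 13→14
i=20 'b': node 14→16 ·f
i=21 'c': node 16→1 ·f
i=22 'd': node 1→2
i=23 'b': node 2→9 ·f

Result: [[1,6],[7,2],[7,6],[11,3],[17,2],[17,6]]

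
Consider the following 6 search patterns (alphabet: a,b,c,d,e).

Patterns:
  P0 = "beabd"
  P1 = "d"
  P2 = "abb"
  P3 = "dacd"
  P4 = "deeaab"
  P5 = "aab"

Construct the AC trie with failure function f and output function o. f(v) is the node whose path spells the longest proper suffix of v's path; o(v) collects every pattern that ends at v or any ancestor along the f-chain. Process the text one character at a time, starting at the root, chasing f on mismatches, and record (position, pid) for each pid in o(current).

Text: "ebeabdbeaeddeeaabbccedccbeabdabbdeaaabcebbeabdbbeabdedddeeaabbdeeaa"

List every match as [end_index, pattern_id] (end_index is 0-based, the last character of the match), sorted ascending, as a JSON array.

Build automaton:
Trie (insert patterns):
  0='ε' goto a→7 b→1 d→6
  1='b' goto e→2
  2='be' goto a→3
  3='bea' goto b→4
  4='beab' goto d→5
  5='beabd' goto ·  [P0 ends]
  6='d' goto a→10 e→13  [P1 ends]
  7='a' goto a→18 b→8
  8='ab' goto b→9
  9='abb' goto ·  [P2 ends]
  10='da' goto c→11
  11='dac' goto d→12
  12='dacd' goto ·  [P3 ends]
  13='de' goto e→14
  14='dee' goto a→15
  15='deea' goto a→16
  16='deeaa' goto b→17
  17='deeaab' goto ·  [P4 ends]
  18='aa' goto b→19
  19='aab' goto ·  [P5 ends]

Failure links (BFS by depth):
  n1('b'): parent n0 fail=0; on 'b' 0 → fail=0;  out ∅∪∅=∅
  n6('d'): parent n0 fail=0; on 'd' 0 → fail=0;  out {1}∪∅={1}
  n7('a'): parent n0 fail=0; on 'a' 0 → fail=0;  out ∅∪∅=∅
  n2('be'): parent n1 fail=0; on 'e' 0 → fail=0;  out ∅∪∅=∅
  n8('ab'): parent n7 fail=0; on 'b' 0 → fail=1;  out ∅∪∅=∅
  n10('da'): parent n6 fail=0; on 'a' 0 → fail=7;  out ∅∪∅=∅
  n13('de'): parent n6 fail=0; on 'e' 0 → fail=0;  out ∅∪∅=∅
  n18('aa'): parent n7 fail=0; on 'a' 0 → fail=7;  out ∅∪∅=∅
  n3('bea'): parent n2 fail=0; on 'a' 0 → fail=7;  out ∅∪∅=∅
  n9('abb'): parent n8 fail=1; on 'b' 1→0 → fail=1;  out {2}∪∅={2}
  n11('dac'): parent n10 fail=7; on 'c' 7→0 → fail=0;  out ∅∪∅=∅
  n14('dee'): parent n13 fail=0; on 'e' 0 → fail=0;  out ∅∪∅=∅
  n19('aab'): parent n18 fail=7; on 'b' 7 → fail=8;  out {5}∪∅={5}
  n4('beab'): parent n3 fail=7; on 'b' 7 → fail=8;  out ∅∪∅=∅
  n12('dacd'): parent n11 fail=0; on 'd' 0 → fail=6;  out {3}∪{1}={1,3}
  n15('deea'): parent n14 fail=0; on 'a' 0 → fail=7;  out ∅∪∅=∅
  n5('beabd'): parent n4 fail=8; on 'd' 8→1→0 → fail=6;  out {0}∪{1}={0,1}
  n16('deeaa'): parent n15 fail=7; on 'a' 7 → fail=18;  out ∅∪∅=∅
  n17('deeaab'): parent n16 fail=18; on 'b' 18 → fail=19;  out {4}∪{5}={4,5}

Text stream:
[0] read 'e'  n0⇒n0
[1] read 'b'  n0⇒n1
[2] read 'e'  n1⇒n2
[3] read 'a'  n2⇒n3
[4] read 'b'  n3⇒n4
[5] read 'd'  n4⇒n5  → match P0@[1:5],P1@[5:5]
[6] read 'b'  n5⇒n1 ·f
[7] read 'e'  n1⇒n2
[8] read 'a'  n2⇒n3
[9] read 'e'  n3⇒n0 ·f
[10] read 'd'  n0⇒n6  → match P1@[10:10]
[11] read 'd'  n6⇒n6 ·f  → match P1@[11:11]
[12] read 'e'  n6⇒n13
[13] read 'e'  n13⇒n14
[14] read 'a'  n14⇒n15
[15] read 'a'  n15⇒n16
[16] read 'b'  n16⇒n17  → match P4@[11:16],P5@[14:16]
[17] read 'b'  n17⇒n9 ·f  → match P2@[15:17]
[18] read 'c'  n9⇒n0 ·f
[19] read 'c'  n0⇒n0
[20] read 'e'  n0⇒n0
[21] read 'd'  n0⇒n6  → match P1@[21:21]
[22] read 'c'  n6⇒n0 ·f
[23] read 'c'  n0⇒n0
[24] read 'b'  n0⇒n1
[25] read 'e'  n1⇒n2
[26] read 'a'  n2⇒n3
[27] read 'b'  n3⇒n4
[28] read 'd'  n4⇒n5  → match P0@[24:28],P1@[28:28]
[29] read 'a'  n5⇒n10 ·f
[30] read 'b'  n10⇒n8 ·f
[31] read 'b'  n8⇒n9  → match P2@[29:31]
[32] read 'd'  n9⇒n6 ·f  → match P1@[32:32]
[33] read 'e'  n6⇒n13
[34] read 'a'  n13⇒n7 ·f
[35] read 'a'  n7⇒n18
[36] read 'a'  n18⇒n18 ·f
[37] read 'b'  n18⇒n19  → match P5@[35:37]
[38] read 'c'  n19⇒n0 ·f
[39] read 'e'  n0⇒n0
[40] read 'b'  n0⇒n1
[41] read 'b'  n1⇒n1 ·f
[42] read 'e'  n1⇒n2
[43] read 'a'  n2⇒n3
[44] read 'b'  n3⇒n4
[45] read 'd'  n4⇒n5  → match P0@[41:45],P1@[45:45]
[46] read 'b'  n5⇒n1 ·f
[47] read 'b'  n1⇒n1 ·f
[48] read 'e'  n1⇒n2
[49] read 'a'  n2⇒n3
[50] read 'b'  n3⇒n4
[51] read 'd'  n4⇒n5  → match P0@[47:51],P1@[51:51]
[52] read 'e'  n5⇒n13 ·f
[53] read 'd'  n13⇒n6 ·f  → match P1@[53:53]
[54] read 'd'  n6⇒n6 ·f  → match P1@[54:54]
[55] read 'd'  n6⇒n6 ·f  → match P1@[55:55]
[56] read 'e'  n6⇒n13
[57] read 'e'  n13⇒n14
[58] read 'a'  n14⇒n15
[59] read 'a'  n15⇒n16
[60] read 'b'  n16⇒n17  → match P4@[55:60],P5@[58:60]
[61] read 'b'  n17⇒n9 ·f  → match P2@[59:61]
[62] read 'd'  n9⇒n6 ·f  → match P1@[62:62]
[63] read 'e'  n6⇒n13
[64] read 'e'  n13⇒n14
[65] read 'a'  n14⇒n15
[66] read 'a'  n15⇒n16

Result: [[5,0],[5,1],[10,1],[11,1],[16,4],[16,5],[17,2],[21,1],[28,0],[28,1],[31,2],[32,1],[37,5],[45,0],[45,1],[51,0],[51,1],[53,1],[54,1],[55,1],[60,4],[60,5],[61,2],[62,1]]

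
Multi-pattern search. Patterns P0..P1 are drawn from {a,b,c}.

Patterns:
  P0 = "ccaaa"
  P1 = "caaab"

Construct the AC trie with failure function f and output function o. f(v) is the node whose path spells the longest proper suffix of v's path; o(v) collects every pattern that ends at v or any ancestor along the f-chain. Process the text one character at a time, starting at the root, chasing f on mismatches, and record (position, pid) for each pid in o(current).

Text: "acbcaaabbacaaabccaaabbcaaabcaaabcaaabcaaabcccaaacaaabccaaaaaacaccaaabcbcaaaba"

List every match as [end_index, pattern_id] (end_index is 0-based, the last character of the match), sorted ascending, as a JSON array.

Build automaton:
Trie (insert patterns):
  n0 'ε': c→1
  n1 'c': a→6 c→2
  n2 'cc': a→3
  n3 'cca': a→4
  n4 'ccaa': a→5
  n5 'ccaaa': ·  [P0 ends]
  n6 'ca': a→7
  n7 'caa': a→8
  n8 'caaa': b→9
  n9 'caaab': ·  [P1 ends]

BFS fail/out derivation:
  n1('c'): parent n0 fail=0; on 'c' 0 → fail=0;  out ∅∪∅=∅
  n2('cc'): parent n1 fail=0; on 'c' 0 → fail=1;  out ∅∪∅=∅
  n6('ca'): parent n1 fail=0; on 'a' 0 → fail=0;  out ∅∪∅=∅
  n3('cca'): parent n2 fail=1; on 'a' 1 → fail=6;  out ∅∪∅=∅
  n7('caa'): parent n6 fail=0; on 'a' 0 → fail=0;  out ∅∪∅=∅
  n4('ccaa'): parent n3 fail=6; on 'a' 6 → fail=7;  out ∅∪∅=∅
  n8('caaa'): parent n7 fail=0; on 'a' 0 → fail=0;  out ∅∪∅=∅
  n5('ccaaa'): parent n4 fail=7; on 'a' 7 → fail=8;  out {0}∪∅={0}
  n9('caaab'): parent n8 fail=0; on 'b' 0 → fail=0;  out {1}∪∅={1}

Scan:
pos 0 'a': at 0
pos 1 'c': at 1
pos 2 'b': at 0 (via fail)
pos 3 'c': at 1
pos 4 'a': at 6
pos 5 'a': at 7
pos 6 'a': at 8
pos 7 'b': at 9  → match P1@[3:7]
pos 8 'b': at 0 (via fail)
pos 9 'a': at 0
pos 10 'c': at 1
pos 11 'a': at 6
pos 12 'a': at 7
pos 13 'a': at 8
pos 14 'b': at 9  → match P1@[10:14]
pos 15 'c': at 1 (via fail)
pos 16 'c': at 2
pos 17 'a': at 3
pos 18 'a': at 4
pos 19 'a': at 5  → match P0@[15:19]
pos 20 'b': at 9 (via fail)  → match P1@[16:20]
pos 21 'b': at 0 (via fail)
pos 22 'c': at 1
pos 23 'a': at 6
pos 24 'a': at 7
pos 25 'a': at 8
pos 26 'b': at 9  → match P1@[22:26]
pos 27 'c': at 1 (via fail)
pos 28 'a': at 6
pos 29 'a': at 7
pos 30 'a': at 8
pos 31 'b': at 9  → match P1@[27:31]
pos 32 'c': at 1 (via fail)
pos 33 'a': at 6
pos 34 'a': at 7
pos 35 'a': at 8
pos 36 'b': at 9  → match P1@[32:36]
pos 37 'c': at 1 (via fail)
pos 38 'a': at 6
pos 39 'a': at 7
pos 40 'a': at 8
pos 41 'b': at 9  → match P1@[37:41]
pos 42 'c': at 1 (via fail)
pos 43 'c': at 2
pos 44 'c': at 2 (via fail)
pos 45 'a': at 3
pos 46 'a': at 4
pos 47 'a': at 5  → match P0@[43:47]
pos 48 'c': at 1 (via fail)
pos 49 'a': at 6
pos 50 'a': at 7
pos 51 'a': at 8
pos 52 'b': at 9  → match P1@[48:52]
pos 53 'c': at 1 (via fail)
pos 54 'c': at 2
pos 55 'a': at 3
pos 56 'a': at 4
pos 57 'a': at 5  → match P0@[53:57]
pos 58 'a': at 0 (via fail)
pos 59 'a': at 0
pos 60 'a': at 0
pos 61 'c': at 1
pos 62 'a': at 6
pos 63 'c': at 1 (via fail)
pos 64 'c': at 2
pos 65 'a': at 3
pos 66 'a': at 4
pos 67 'a': at 5  → match P0@[63:67]
pos 68 'b': at 9 (via fail)  → match P1@[64:68]
pos 69 'c': at 1 (via fail)
pos 70 'b': at 0 (via fail)
pos 71 'c': at 1
pos 72 'a': at 6
pos 73 'a': at 7
pos 74 'a': at 8
pos 75 'b': at 9  → match P1@[71:75]
pos 76 'a': at 0 (via fail)

Result: [[7,1],[14,1],[19,0],[20,1],[26,1],[31,1],[36,1],[41,1],[47,0],[52,1],[57,0],[67,0],[68,1],[75,1]]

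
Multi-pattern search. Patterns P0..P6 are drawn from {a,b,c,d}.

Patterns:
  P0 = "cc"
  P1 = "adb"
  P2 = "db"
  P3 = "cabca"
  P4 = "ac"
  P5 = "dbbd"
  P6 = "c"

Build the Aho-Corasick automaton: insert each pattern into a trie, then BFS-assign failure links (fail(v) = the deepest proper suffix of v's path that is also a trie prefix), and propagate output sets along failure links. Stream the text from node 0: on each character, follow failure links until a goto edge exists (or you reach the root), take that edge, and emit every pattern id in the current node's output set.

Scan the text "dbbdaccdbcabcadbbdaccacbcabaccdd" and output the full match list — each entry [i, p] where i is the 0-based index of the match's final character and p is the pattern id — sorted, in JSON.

Build automaton:
Trie nodes:
  n0 'ε': a→3 c→1 d→6
  n1 'c': a→8 c→2  ←P6
  n2 'cc': ·  ←P0
  n3 'a': c→12 d→4
  n4 'ad': b→5
  n5 'adb': ·  ←P1
  n6 'd': b→7
  n7 'db': b→13  ←P2
  n8 'ca': b→9
  n9 'cab': c→10
  n10 'cabc': a→11
  n11 'cabca': ·  ←P3
  n12 'ac': ·  ←P4
  n13 'dbb': d→14
  n14 'dbbd': ·  ←P5

BFS fail/out derivation:
  fail(1) 'c': from fail(0)=0 chase 'c': 0 ⇒ 0;  out={6}∪out(0)={6}
  fail(3) 'a': from fail(0)=0 chase 'a': 0 ⇒ 0;  out=∅∪out(0)=∅
  fail(6) 'd': from fail(0)=0 chase 'd': 0 ⇒ 0;  out=∅∪out(0)=∅
  fail(2) 'cc': from fail(1)=0 chase 'c': 0 ⇒ 1;  out={0}∪out(1)={0,6}
  fail(4) 'ad': from fail(3)=0 chase 'd': 0 ⇒ 6;  out=∅∪out(6)=∅
  fail(7) 'db': from fail(6)=0 chase 'b': 0 ⇒ 0;  out={2}∪out(0)={2}
  fail(8) 'ca': from fail(1)=0 chase 'a': 0 ⇒ 3;  out=∅∪out(3)=∅
  fail(12) 'ac': from fail(3)=0 chase 'c': 0 ⇒ 1;  out={4}∪out(1)={4,6}
  fail(5) 'adb': from fail(4)=6 chase 'b': 6 ⇒ 7;  out={1}∪out(7)={1,2}
  fail(9) 'cab': from fail(8)=3 chase 'b': 3→0 ⇒ 0;  out=∅∪out(0)=∅
  fail(13) 'dbb': from fail(7)=0 chase 'b': 0 ⇒ 0;  out=∅∪out(0)=∅
  fail(10) 'cabc': from fail(9)=0 chase 'c': 0 ⇒ 1;  out=∅∪out(1)={6}
  fail(14) 'dbbd': from fail(13)=0 chase 'd': 0 ⇒ 6;  out={5}∪out(6)={5}
  fail(11) 'cabca': from fail(10)=1 chase 'a': 1 ⇒ 8;  out={3}∪out(8)={3}

Run:
pos 0 'd': at 6
pos 1 'b': at 7  → match P2@[0:1]
pos 2 'b': at 13
pos 3 'd': at 14  → match P5@[0:3]
pos 4 'a': at 3 (fail-walked)
pos 5 'c': at 12  → match P4@[4:5],P6@[5:5]
pos 6 'c': at 2 (fail-walked)  → match P0@[5:6],P6@[6:6]
pos 7 'd': at 6 (fail-walked)
pos 8 'b': at 7  → match P2@[7:8]
pos 9 'c': at 1 (fail-walked)  → match P6@[9:9]
pos 10 'a': at 8
pos 11 'b': at 9
pos 12 'c': at 10  → match P6@[12:12]
pos 13 'a': at 11  → match P3@[9:13]
pos 14 'd': at 4 (fail-walked)
pos 15 'b': at 5  → match P1@[13:15],P2@[14:15]
pos 16 'b': at 13 (fail-walked)
pos 17 'd': at 14  → match P5@[14:17]
pos 18 'a': at 3 (fail-walked)
pos 19 'c': at 12  → match P4@[18:19],P6@[19:19]
pos 20 'c': at 2 (fail-walked)  → match P0@[19:20],P6@[20:20]
pos 21 'a': at 8 (fail-walked)
pos 22 'c': at 12 (fail-walked)  → match P4@[21:22],P6@[22:22]
pos 23 'b': at 0 (fail-walked)
pos 24 'c': at 1  → match P6@[24:24]
pos 25 'a': at 8
pos 26 'b': at 9
pos 27 'a': at 3 (fail-walked)
pos 28 'c': at 12  → match P4@[27:28],P6@[28:28]
pos 29 'c': at 2 (fail-walked)  → match P0@[28:29],P6@[29:29]
pos 30 'd': at 6 (fail-walked)
pos 31 'd': at 6 (fail-walked)

All matches (sorted): [[1,2],[3,5],[5,4],[5,6],[6,0],[6,6],[8,2],[9,6],[12,6],[13,3],[15,1],[15,2],[17,5],[19,4],[19,6],[20,0],[20,6],[22,4],[22,6],[24,6],[28,4],[28,6],[29,0],[29,6]]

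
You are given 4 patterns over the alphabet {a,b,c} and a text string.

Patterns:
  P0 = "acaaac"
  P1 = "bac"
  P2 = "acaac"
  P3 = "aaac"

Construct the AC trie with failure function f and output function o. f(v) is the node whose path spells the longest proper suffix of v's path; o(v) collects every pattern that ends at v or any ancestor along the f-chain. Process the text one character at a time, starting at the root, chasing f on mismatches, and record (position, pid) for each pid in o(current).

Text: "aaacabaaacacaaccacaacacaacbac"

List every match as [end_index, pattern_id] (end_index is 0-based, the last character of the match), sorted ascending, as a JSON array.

Build:
Trie nodes:
  0='ε' goto a→1 b→7
  1='a' goto a→11 c→2
  2='ac' goto a→3
  3='aca' goto a→4
  4='acaa' goto a→5 c→10
  5='acaaa' goto c→6
  6='acaaac' goto ·  [P0 ends]
  7='b' goto a→8
  8='ba' goto c→9
  9='bac' goto ·  [P1 ends]
  10='acaac' goto ·  [P2 ends]
  11='aa' goto a→12
  12='aaa' goto c→13
  13='aaac' goto ·  [P3 ends]

BFS fail/out derivation:
  fail(1) 'a': from fail(0)=0 chase 'a': 0 ⇒ 0;  out=∅∪out(0)=∅
  fail(7) 'b': from fail(0)=0 chase 'b': 0 ⇒ 0;  out=∅∪out(0)=∅
  fail(2) 'ac': from fail(1)=0 chase 'c': 0 ⇒ 0;  out=∅∪out(0)=∅
  fail(8) 'ba': from fail(7)=0 chase 'a': 0 ⇒ 1;  out=∅∪out(1)=∅
  fail(11) 'aa': from fail(1)=0 chase 'a': 0 ⇒ 1;  out=∅∪out(1)=∅
  fail(3) 'aca': from fail(2)=0 chase 'a': 0 ⇒ 1;  out=∅∪out(1)=∅
  fail(9) 'bac': from fail(8)=1 chase 'c': 1 ⇒ 2;  out={1}∪out(2)={1}
  fail(12) 'aaa': from fail(11)=1 chase 'a': 1 ⇒ 11;  out=∅∪out(11)=∅
  fail(4) 'acaa': from fail(3)=1 chase 'a': 1 ⇒ 11;  out=∅∪out(11)=∅
  fail(13) 'aaac': from fail(12)=11 chase 'c': 11→1 ⇒ 2;  out={3}∪out(2)={3}
  fail(5) 'acaaa': from fail(4)=11 chase 'a': 11 ⇒ 12;  out=∅∪out(12)=∅
  fail(10) 'acaac': from fail(4)=11 chase 'c': 11→1 ⇒ 2;  out={2}∪out(2)={2}
  fail(6) 'acaaac': from fail(5)=12 chase 'c': 12 ⇒ 13;  out={0}∪out(13)={0,3}

Scan:
i=0 'a': node 0→1
i=1 'a': node 1→11
i=2 'a': node 11→12
i=3 'c': node 12→13  emit P3@[0:3]
i=4 'a': node 13→3 (fail-walked)
i=5 'b': node 3→7 (fail-walked)
i=6 'a': node 7→8
i=7 'a': node 8→11 (fail-walked)
i=8 'a': node 11→12
i=9 'c': node 12→13  emit P3@[6:9]
i=10 'a': node 13→3 (fail-walked)
i=11 'c': node 3→2 (fail-walked)
i=12 'a': node 2→3
i=13 'a': node 3→4
i=14 'c': node 4→10  emit P2@[10:14]
i=15 'c': node 10→0 (fail-walked)
i=16 'a': node 0→1
i=17 'c': node 1→2
i=18 'a': node 2→3
i=19 'a': node 3→4
i=20 'c': node 4→10  emit P2@[16:20]
i=21 'a': node 10→3 (fail-walked)
i=22 'c': node 3→2 (fail-walked)
i=23 'a': node 2→3
i=24 'a': node 3→4
i=25 'c': node 4→10  emit P2@[21:25]
i=26 'b': node 10→7 (fail-walked)
i=27 'a': node 7→8
i=28 'c': node 8→9  emit P1@[26:28]

Matches: [[3,3],[9,3],[14,2],[20,2],[25,2],[28,1]]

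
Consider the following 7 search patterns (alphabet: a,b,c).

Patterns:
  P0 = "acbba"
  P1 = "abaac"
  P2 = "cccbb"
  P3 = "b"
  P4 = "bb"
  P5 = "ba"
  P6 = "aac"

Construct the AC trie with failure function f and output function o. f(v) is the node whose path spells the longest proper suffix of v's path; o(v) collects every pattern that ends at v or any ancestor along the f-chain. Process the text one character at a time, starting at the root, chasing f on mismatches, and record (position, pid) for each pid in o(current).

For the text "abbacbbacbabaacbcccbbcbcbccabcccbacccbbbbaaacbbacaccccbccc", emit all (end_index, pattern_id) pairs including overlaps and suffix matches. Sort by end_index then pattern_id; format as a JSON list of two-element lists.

Build:
Trie (insert patterns):
  0='ε' goto a→1 b→15 c→10
  1='a' goto a→18 b→6 c→2
  2='ac' goto b→3
  3='acb' goto b→4
  4='acbb' goto a→5
  5='acbba' goto ·  ←P0
  6='ab' goto a→7
  7='aba' goto a→8
  8='abaa' goto c→9
  9='abaac' goto ·  ←P1
  10='c' goto c→11
  11='cc' goto c→12
  12='ccc' goto b→13
  13='cccb' goto b→14
  14='cccbb' goto ·  ←P2
  15='b' goto a→17 b→16  ←P3
  16='bb' goto ·  ←P4
  17='ba' goto ·  ←P5
  18='aa' goto c→19
  19='aac' goto ·  ←P6

Failure links (BFS by depth):
  fail(1) 'a': from fail(0)=0 chase 'a': 0 ⇒ 0;  out=∅∪out(0)=∅
  fail(10) 'c': from fail(0)=0 chase 'c': 0 ⇒ 0;  out=∅∪out(0)=∅
  fail(15) 'b': from fail(0)=0 chase 'b': 0 ⇒ 0;  out={3}∪out(0)={3}
  fail(2) 'ac': from fail(1)=0 chase 'c': 0 ⇒ 10;  out=∅∪out(10)=∅
  fail(6) 'ab': from fail(1)=0 chase 'b': 0 ⇒ 15;  out=∅∪out(15)={3}
  fail(11) 'cc': from fail(10)=0 chase 'c': 0 ⇒ 10;  out=∅∪out(10)=∅
  fail(16) 'bb': from fail(15)=0 chase 'b': 0 ⇒ 15;  out={4}∪out(15)={3,4}
  fail(17) 'ba': from fail(15)=0 chase 'a': 0 ⇒ 1;  out={5}∪out(1)={5}
  fail(18) 'aa': from fail(1)=0 chase 'a': 0 ⇒ 1;  out=∅∪out(1)=∅
  fail(3) 'acb': from fail(2)=10 chase 'b': 10→0 ⇒ 15;  out=∅∪out(15)={3}
  fail(7) 'aba': from fail(6)=15 chase 'a': 15 ⇒ 17;  out=∅∪out(17)={5}
  fail(12) 'ccc': from fail(11)=10 chase 'c': 10 ⇒ 11;  out=∅∪out(11)=∅
  fail(19) 'aac': from fail(18)=1 chase 'c': 1 ⇒ 2;  out={6}∪out(2)={6}
  fail(4) 'acbb': from fail(3)=15 chase 'b': 15 ⇒ 16;  out=∅∪out(16)={3,4}
  fail(8) 'abaa': from fail(7)=17 chase 'a': 17→1 ⇒ 18;  out=∅∪out(18)=∅
  fail(13) 'cccb': from fail(12)=11 chase 'b': 11→10→0 ⇒ 15;  out=∅∪out(15)={3}
  fail(5) 'acbba': from fail(4)=16 chase 'a': 16→15 ⇒ 17;  out={0}∪out(17)={0,5}
  fail(9) 'abaac': from fail(8)=18 chase 'c': 18 ⇒ 19;  out={1}∪out(19)={1,6}
  fail(14) 'cccbb': from fail(13)=15 chase 'b': 15 ⇒ 16;  out={2}∪out(16)={2,3,4}

Text stream:
i=0 'a': node 0→1
i=1 'b': node 1→6  → match P3@[1:1]
i=2 'b': node 6→16 ·f  → match P3@[2:2],P4@[1:2]
i=3 'a': node 16→17 ·f  → match P5@[2:3]
i=4 'c': node 17→2 ·f
i=5 'b': node 2→3  → match P3@[5:5]
i=6 'b': node 3→4  → match P3@[6:6],P4@[5:6]
i=7 'a': node 4→5  → match P0@[3:7],P5@[6:7]
i=8 'c': node 5→2 ·f
i=9 'b': node 2→3  → match P3@[9:9]
i=10 'a': node 3→17 ·f  → match P5@[9:10]
i=11 'b': node 17→6 ·f  → match P3@[11:11]
i=12 'a': node 6→7  → match P5@[11:12]
i=13 'a': node 7→8
i=14 'c': node 8→9  → match P1@[10:14],P6@[12:14]
i=15 'b': node 9→3 ·f  → match P3@[15:15]
i=16 'c': node 3→10 ·f
i=17 'c': node 10→11
i=18 'c': node 11→12
i=19 'b': node 12→13  → match P3@[19:19]
i=20 'b': node 13→14  → match P2@[16:20],P3@[20:20],P4@[19:20]
i=21 'c': node 14→10 ·f
i=22 'b': node 10→15 ·f  → match P3@[22:22]
i=23 'c': node 15→10 ·f
i=24 'b': node 10→15 ·f  → match P3@[24:24]
i=25 'c': node 15→10 ·f
i=26 'c': node 10→11
i=27 'a': node 11→1 ·f
i=28 'b': node 1→6  → match P3@[28:28]
i=29 'c': node 6→10 ·f
i=30 'c': node 10→11
i=31 'c': node 11→12
i=32 'b': node 12→13  → match P3@[32:32]
i=33 'a': node 13→17 ·f  → match P5@[32:33]
i=34 'c': node 17→2 ·f
i=35 'c': node 2→11 ·f
i=36 'c': node 11→12
i=37 'b': node 12→13  → match P3@[37:37]
i=38 'b': node 13→14  → match P2@[34:38],P3@[38:38],P4@[37:38]
i=39 'b': node 14→16 ·f  → match P3@[39:39],P4@[38:39]
i=40 'b': node 16→16 ·f  → match P3@[40:40],P4@[39:40]
i=41 'a': node 16→17 ·f  → match P5@[40:41]
i=42 'a': node 17→18 ·f
i=43 'a': node 18→18 ·f
i=44 'c': node 18→19  → match P6@[42:44]
i=45 'b': node 19→3 ·f  → match P3@[45:45]
i=46 'b': node 3→4  → match P3@[46:46],P4@[45:46]
i=47 'a': node 4→5  → match P0@[43:47],P5@[46:47]
i=48 'c': node 5→2 ·f
i=49 'a': node 2→1 ·f
i=50 'c': node 1→2
i=51 'c': node 2→11 ·f
i=52 'c': node 11→12
i=53 'c': node 12→12 ·f
i=54 'b': node 12→13  → match P3@[54:54]
i=55 'c': node 13→10 ·f
i=56 'c': node 10→11
i=57 'c': node 11→12

Matches: [[1,3],[2,3],[2,4],[3,5],[5,3],[6,3],[6,4],[7,0],[7,5],[9,3],[10,5],[11,3],[12,5],[14,1],[14,6],[15,3],[19,3],[20,2],[20,3],[20,4],[22,3],[24,3],[28,3],[32,3],[33,5],[37,3],[38,2],[38,3],[38,4],[39,3],[39,4],[40,3],[40,4],[41,5],[44,6],[45,3],[46,3],[46,4],[47,0],[47,5],[54,3]]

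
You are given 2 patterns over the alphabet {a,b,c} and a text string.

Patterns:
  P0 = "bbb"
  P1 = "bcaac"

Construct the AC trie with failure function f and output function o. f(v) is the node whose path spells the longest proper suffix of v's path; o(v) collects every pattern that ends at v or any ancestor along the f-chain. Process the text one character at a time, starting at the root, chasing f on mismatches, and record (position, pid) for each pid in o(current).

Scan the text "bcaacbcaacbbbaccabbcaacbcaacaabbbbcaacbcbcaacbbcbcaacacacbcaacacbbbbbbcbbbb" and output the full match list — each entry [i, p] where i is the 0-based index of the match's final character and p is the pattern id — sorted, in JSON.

Build:
Trie nodes:
  n0 'ε': b→1
  n1 'b': b→2 c→4
  n2 'bb': b→3
  n3 'bbb': ·  [P0 ends]
  n4 'bc': a→5
  n5 'bca': a→6
  n6 'bcaa': c→7
  n7 'bcaac': ·  [P1 ends]

BFS fail/out derivation:
  n1('b'): parent n0 fail=0; on 'b' 0 → fail=0;  out ∅∪∅=∅
  n2('bb'): parent n1 fail=0; on 'b' 0 → fail=1;  out ∅∪∅=∅
  n4('bc'): parent n1 fail=0; on 'c' 0 → fail=0;  out ∅∪∅=∅
  n3('bbb'): parent n2 fail=1; on 'b' 1 → fail=2;  out {0}∪∅={0}
  n5('bca'): parent n4 fail=0; on 'a' 0 → fail=0;  out ∅∪∅=∅
  n6('bcaa'): parent n5 fail=0; on 'a' 0 → fail=0;  out ∅∪∅=∅
  n7('bcaac'): parent n6 fail=0; on 'c' 0 → fail=0;  out {1}∪∅={1}

Scan:
pos 0 'b': at 1
pos 1 'c': at 4
pos 2 'a': at 5
pos 3 'a': at 6
pos 4 'c': at 7  emit P1@[0:4]
pos 5 'b': at 1 (via fail)
pos 6 'c': at 4
pos 7 'a': at 5
pos 8 'a': at 6
pos 9 'c': at 7  emit P1@[5:9]
pos 10 'b': at 1 (via fail)
pos 11 'b': at 2
pos 12 'b': at 3  emit P0@[10:12]
pos 13 'a': at 0 (via fail)
pos 14 'c': at 0
pos 15 'c': at 0
pos 16 'a': at 0
pos 17 'b': at 1
pos 18 'b': at 2
pos 19 'c': at 4 (via fail)
pos 20 'a': at 5
pos 21 'a': at 6
pos 22 'c': at 7  emit P1@[18:22]
pos 23 'b': at 1 (via fail)
pos 24 'c': at 4
pos 25 'a': at 5
pos 26 'a': at 6
pos 27 'c': at 7  emit P1@[23:27]
pos 28 'a': at 0 (via fail)
pos 29 'a': at 0
pos 30 'b': at 1
pos 31 'b': at 2
pos 32 'b': at 3  emit P0@[30:32]
pos 33 'b': at 3 (via fail)  emit P0@[31:33]
pos 34 'c': at 4 (via fail)
pos 35 'a': at 5
pos 36 'a': at 6
pos 37 'c': at 7  emit P1@[33:37]
pos 38 'b': at 1 (via fail)
pos 39 'c': at 4
pos 40 'b': at 1 (via fail)
pos 41 'c': at 4
pos 42 'a': at 5
pos 43 'a': at 6
pos 44 'c': at 7  emit P1@[40:44]
pos 45 'b': at 1 (via fail)
pos 46 'b': at 2
pos 47 'c': at 4 (via fail)
pos 48 'b': at 1 (via fail)
pos 49 'c': at 4
pos 50 'a': at 5
pos 51 'a': at 6
pos 52 'c': at 7  emit P1@[48:52]
pos 53 'a': at 0 (via fail)
pos 54 'c': at 0
pos 55 'a': at 0
pos 56 'c': at 0
pos 57 'b': at 1
pos 58 'c': at 4
pos 59 'a': at 5
pos 60 'a': at 6
pos 61 'c': at 7  emit P1@[57:61]
pos 62 'a': at 0 (via fail)
pos 63 'c': at 0
pos 64 'b': at 1
pos 65 'b': at 2
pos 66 'b': at 3  emit P0@[64:66]
pos 67 'b': at 3 (via fail)  emit P0@[65:67]
pos 68 'b': at 3 (via fail)  emit P0@[66:68]
pos 69 'b': at 3 (via fail)  emit P0@[67:69]
pos 70 'c': at 4 (via fail)
pos 71 'b': at 1 (via fail)
pos 72 'b': at 2
pos 73 'b': at 3  emit P0@[71:73]
pos 74 'b': at 3 (via fail)  emit P0@[72:74]

All matches (sorted): [[4,1],[9,1],[12,0],[22,1],[27,1],[32,0],[33,0],[37,1],[44,1],[52,1],[61,1],[66,0],[67,0],[68,0],[69,0],[73,0],[74,0]]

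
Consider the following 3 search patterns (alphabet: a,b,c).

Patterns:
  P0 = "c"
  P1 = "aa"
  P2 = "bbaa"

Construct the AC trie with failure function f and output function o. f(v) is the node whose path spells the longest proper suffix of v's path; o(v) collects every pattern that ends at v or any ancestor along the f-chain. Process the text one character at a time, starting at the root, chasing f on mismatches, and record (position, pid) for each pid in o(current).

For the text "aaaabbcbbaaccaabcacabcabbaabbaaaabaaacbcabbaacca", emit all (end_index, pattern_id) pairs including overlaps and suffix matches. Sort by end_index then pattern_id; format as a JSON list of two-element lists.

Build automaton:
Trie (insert patterns):
  0='ε' goto a→2 b→4 c→1
  1='c' goto ·  ←P0
  2='a' goto a→3
  3='aa' goto ·  ←P1
  4='b' goto b→5
  5='bb' goto a→6
  6='bba' goto a→7
  7='bbaa' goto ·  ←P2

Failure links (BFS by depth):
  fail(1) 'c': from fail(0)=0 chase 'c': 0 ⇒ 0;  out={0}∪out(0)={0}
  fail(2) 'a': from fail(0)=0 chase 'a': 0 ⇒ 0;  out=∅∪out(0)=∅
  fail(4) 'b': from fail(0)=0 chase 'b': 0 ⇒ 0;  out=∅∪out(0)=∅
  fail(3) 'aa': from fail(2)=0 chase 'a': 0 ⇒ 2;  out={1}∪out(2)={1}
  fail(5) 'bb': from fail(4)=0 chase 'b': 0 ⇒ 4;  out=∅∪out(4)=∅
  fail(6) 'bba': from fail(5)=4 chase 'a': 4→0 ⇒ 2;  out=∅∪out(2)=∅
  fail(7) 'bbaa': from fail(6)=2 chase 'a': 2 ⇒ 3;  out={2}∪out(3)={1,2}

Text stream:
i=0 'a': node 0→2
i=1 'a': node 2→3  emit P1@[0:1]
i=2 'a': node 3→3 (fail-walked)  emit P1@[1:2]
i=3 'a': node 3→3 (fail-walked)  emit P1@[2:3]
i=4 'b': node 3→4 (fail-walked)
i=5 'b': node 4→5
i=6 'c': node 5→1 (fail-walked)  emit P0@[6:6]
i=7 'b': node 1→4 (fail-walked)
i=8 'b': node 4→5
i=9 'a': node 5→6
i=10 'a': node 6→7  emit P1@[9:10],P2@[7:10]
i=11 'c': node 7→1 (fail-walked)  emit P0@[11:11]
i=12 'c': node 1→1 (fail-walked)  emit P0@[12:12]
i=13 'a': node 1→2 (fail-walked)
i=14 'a': node 2→3  emit P1@[13:14]
i=15 'b': node 3→4 (fail-walked)
i=16 'c': node 4→1 (fail-walked)  emit P0@[16:16]
i=17 'a': node 1→2 (fail-walked)
i=18 'c': node 2→1 (fail-walked)  emit P0@[18:18]
i=19 'a': node 1→2 (fail-walked)
i=20 'b': node 2→4 (fail-walked)
i=21 'c': node 4→1 (fail-walked)  emit P0@[21:21]
i=22 'a': node 1→2 (fail-walked)
i=23 'b': node 2→4 (fail-walked)
i=24 'b': node 4→5
i=25 'a': node 5→6
i=26 'a': node 6→7  emit P1@[25:26],P2@[23:26]
i=27 'b': node 7→4 (fail-walked)
i=28 'b': node 4→5
i=29 'a': node 5→6
i=30 'a': node 6→7  emit P1@[29:30],P2@[27:30]
i=31 'a': node 7→3 (fail-walked)  emit P1@[30:31]
i=32 'a': node 3→3 (fail-walked)  emit P1@[31:32]
i=33 'b': node 3→4 (fail-walked)
i=34 'a': node 4→2 (fail-walked)
i=35 'a': node 2→3  emit P1@[34:35]
i=36 'a': node 3→3 (fail-walked)  emit P1@[35:36]
i=37 'c': node 3→1 (fail-walked)  emit P0@[37:37]
i=38 'b': node 1→4 (fail-walked)
i=39 'c': node 4→1 (fail-walked)  emit P0@[39:39]
i=40 'a': node 1→2 (fail-walked)
i=41 'b': node 2→4 (fail-walked)
i=42 'b': node 4→5
i=43 'a': node 5→6
i=44 'a': node 6→7  emit P1@[43:44],P2@[41:44]
i=45 'c': node 7→1 (fail-walked)  emit P0@[45:45]
i=46 'c': node 1→1 (fail-walked)  emit P0@[46:46]
i=47 'a': node 1→2 (fail-walked)

Matches: [[1,1],[2,1],[3,1],[6,0],[10,1],[10,2],[11,0],[12,0],[14,1],[16,0],[18,0],[21,0],[26,1],[26,2],[30,1],[30,2],[31,1],[32,1],[35,1],[36,1],[37,0],[39,0],[44,1],[44,2],[45,0],[46,0]]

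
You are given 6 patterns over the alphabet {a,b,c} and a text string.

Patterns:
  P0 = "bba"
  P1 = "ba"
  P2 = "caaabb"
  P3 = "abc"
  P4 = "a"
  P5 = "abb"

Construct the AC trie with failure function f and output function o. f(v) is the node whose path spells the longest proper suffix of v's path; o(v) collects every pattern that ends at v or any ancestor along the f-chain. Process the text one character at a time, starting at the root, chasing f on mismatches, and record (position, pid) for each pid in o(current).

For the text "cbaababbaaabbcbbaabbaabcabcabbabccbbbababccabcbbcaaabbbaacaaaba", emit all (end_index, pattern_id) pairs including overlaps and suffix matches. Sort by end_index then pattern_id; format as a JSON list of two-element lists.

Build:
Trie (insert patterns):
  n0 'ε': a→11 b→1 c→5
  n1 'b': a→4 b→2
  n2 'bb': a→3
  n3 'bba': ·  ←P0
  n4 'ba': ·  ←P1
  n5 'c': a→6
  n6 'ca': a→7
  n7 'caa': a→8
  n8 'caaa': b→9
  n9 'caaab': b→10
  n10 'caaabb': ·  ←P2
  n11 'a': b→12  ←P4
  n12 'ab': b→14 c→13
  n13 'abc': ·  ←P3
  n14 'abb': ·  ←P5

BFS fail/out derivation:
  fail(1) 'b': from fail(0)=0 chase 'b': 0 ⇒ 0;  out=∅∪out(0)=∅
  fail(5) 'c': from fail(0)=0 chase 'c': 0 ⇒ 0;  out=∅∪out(0)=∅
  fail(11) 'a': from fail(0)=0 chase 'a': 0 ⇒ 0;  out={4}∪out(0)={4}
  fail(2) 'bb': from fail(1)=0 chase 'b': 0 ⇒ 1;  out=∅∪out(1)=∅
  fail(4) 'ba': from fail(1)=0 chase 'a': 0 ⇒ 11;  out={1}∪out(11)={1,4}
  fail(6) 'ca': from fail(5)=0 chase 'a': 0 ⇒ 11;  out=∅∪out(11)={4}
  fail(12) 'ab': from fail(11)=0 chase 'b': 0 ⇒ 1;  out=∅∪out(1)=∅
  fail(3) 'bba': from fail(2)=1 chase 'a': 1 ⇒ 4;  out={0}∪out(4)={0,1,4}
  fail(7) 'caa': from fail(6)=11 chase 'a': 11→0 ⇒ 11;  out=∅∪out(11)={4}
  fail(13) 'abc': from fail(12)=1 chase 'c': 1→0 ⇒ 5;  out={3}∪out(5)={3}
  fail(14) 'abb': from fail(12)=1 chase 'b': 1 ⇒ 2;  out={5}∪out(2)={5}
  fail(8) 'caaa': from fail(7)=11 chase 'a': 11→0 ⇒ 11;  out=∅∪out(11)={4}
  fail(9) 'caaab': from fail(8)=11 chase 'b': 11 ⇒ 12;  out=∅∪out(12)=∅
  fail(10) 'caaabb': from fail(9)=12 chase 'b': 12 ⇒ 14;  out={2}∪out(14)={2,5}

Run:
i=0 'c': node 0→5
i=1 'b': node 5→1 (via fail)
i=2 'a': node 1→4  → match P1@[1:2],P4@[2:2]
i=3 'a': node 4→11 (via fail)  → match P4@[3:3]
i=4 'b': node 11→12
i=5 'a': node 12→4 (via fail)  → match P1@[4:5],P4@[5:5]
i=6 'b': node 4→12 (via fail)
i=7 'b': node 12→14  → match P5@[5:7]
i=8 'a': node 14→3 (via fail)  → match P0@[6:8],P1@[7:8],P4@[8:8]
i=9 'a': node 3→11 (via fail)  → match P4@[9:9]
i=10 'a': node 11→11 (via fail)  → match P4@[10:10]
i=11 'b': node 11→12
i=12 'b': node 12→14  → match P5@[10:12]
i=13 'c': node 14→5 (via fail)
i=14 'b': node 5→1 (via fail)
i=15 'b': node 1→2
i=16 'a': node 2→3  → match P0@[14:16],P1@[15:16],P4@[16:16]
i=17 'a': node 3→11 (via fail)  → match P4@[17:17]
i=18 'b': node 11→12
i=19 'b': node 12→14  → match P5@[17:19]
i=20 'a': node 14→3 (via fail)  → match P0@[18:20],P1@[19:20],P4@[20:20]
i=21 'a': node 3→11 (via fail)  → match P4@[21:21]
i=22 'b': node 11→12
i=23 'c': node 12→13  → match P3@[21:23]
i=24 'a': node 13→6 (via fail)  → match P4@[24:24]
i=25 'b': node 6→12 (via fail)
i=26 'c': node 12→13  → match P3@[24:26]
i=27 'a': node 13→6 (via fail)  → match P4@[27:27]
i=28 'b': node 6→12 (via fail)
i=29 'b': node 12→14  → match P5@[27:29]
i=30 'a': node 14→3 (via fail)  → match P0@[28:30],P1@[29:30],P4@[30:30]
i=31 'b': node 3→12 (via fail)
i=32 'c': node 12→13  → match P3@[30:32]
i=33 'c': node 13→5 (via fail)
i=34 'b': node 5→1 (via fail)
i=35 'b': node 1→2
i=36 'b': node 2→2 (via fail)
i=37 'a': node 2→3  → match P0@[35:37],P1@[36:37],P4@[37:37]
i=38 'b': node 3→12 (via fail)
i=39 'a': node 12→4 (via fail)  → match P1@[38:39],P4@[39:39]
i=40 'b': node 4→12 (via fail)
i=41 'c': node 12→13  → match P3@[39:41]
i=42 'c': node 13→5 (via fail)
i=43 'a': node 5→6  → match P4@[43:43]
i=44 'b': node 6→12 (via fail)
i=45 'c': node 12→13  → match P3@[43:45]
i=46 'b': node 13→1 (via fail)
i=47 'b': node 1→2
i=48 'c': node 2→5 (via fail)
i=49 'a': node 5→6  → match P4@[49:49]
i=50 'a': node 6→7  → match P4@[50:50]
i=51 'a': node 7→8  → match P4@[51:51]
i=52 'b': node 8→9
i=53 'b': node 9→10  → match P2@[48:53],P5@[51:53]
i=54 'b': node 10→2 (via fail)
i=55 'a': node 2→3  → match P0@[53:55],P1@[54:55],P4@[55:55]
i=56 'a': node 3→11 (via fail)  → match P4@[56:56]
i=57 'c': node 11→5 (via fail)
i=58 'a': node 5→6  → match P4@[58:58]
i=59 'a': node 6→7  → match P4@[59:59]
i=60 'a': node 7→8  → match P4@[60:60]
i=61 'b': node 8→9
i=62 'a': node 9→4 (via fail)  → match P1@[61:62],P4@[62:62]

All matches (sorted): [[2,1],[2,4],[3,4],[5,1],[5,4],[7,5],[8,0],[8,1],[8,4],[9,4],[10,4],[12,5],[16,0],[16,1],[16,4],[17,4],[19,5],[20,0],[20,1],[20,4],[21,4],[23,3],[24,4],[26,3],[27,4],[29,5],[30,0],[30,1],[30,4],[32,3],[37,0],[37,1],[37,4],[39,1],[39,4],[41,3],[43,4],[45,3],[49,4],[50,4],[51,4],[53,2],[53,5],[55,0],[55,1],[55,4],[56,4],[58,4],[59,4],[60,4],[62,1],[62,4]]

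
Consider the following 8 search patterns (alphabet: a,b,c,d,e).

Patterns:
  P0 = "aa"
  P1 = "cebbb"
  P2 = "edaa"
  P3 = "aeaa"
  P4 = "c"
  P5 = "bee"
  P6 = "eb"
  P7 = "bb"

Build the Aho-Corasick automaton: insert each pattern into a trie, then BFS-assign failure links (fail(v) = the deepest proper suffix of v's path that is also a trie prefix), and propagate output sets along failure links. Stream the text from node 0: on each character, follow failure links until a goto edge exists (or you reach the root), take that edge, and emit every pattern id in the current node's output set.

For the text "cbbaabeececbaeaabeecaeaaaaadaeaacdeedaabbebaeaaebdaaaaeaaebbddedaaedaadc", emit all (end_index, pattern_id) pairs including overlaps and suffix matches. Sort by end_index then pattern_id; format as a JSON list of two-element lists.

Construct AC machine:
Trie nodes:
  0='ε' goto a→1 b→15 c→3 e→8
  1='a' goto a→2 e→12
  2='aa' goto ·  [P0 ends]
  3='c' goto e→4  [P4 ends]
  4='ce' goto b→5
  5='ceb' goto b→6
  6='cebb' goto b→7
  7='cebbb' goto ·  [P1 ends]
  8='e' goto b→18 d→9
  9='ed' goto a→10
  10='eda' goto a→11
  11='edaa' goto ·  [P2 ends]
  12='ae' goto a→13
  13='aea' goto a→14
  14='aeaa' goto ·  [P3 ends]
  15='b' goto b→19 e→16
  16='be' goto e→17
  17='bee' goto ·  [P5 ends]
  18='eb' goto ·  [P6 ends]
  19='bb' goto ·  [P7 ends]

BFS fail/out derivation:
  n1('a'): parent n0 fail=0; on 'a' 0 → fail=0;  out ∅∪∅=∅
  n3('c'): parent n0 fail=0; on 'c' 0 → fail=0;  out {4}∪∅={4}
  n8('e'): parent n0 fail=0; on 'e' 0 → fail=0;  out ∅∪∅=∅
  n15('b'): parent n0 fail=0; on 'b' 0 → fail=0;  out ∅∪∅=∅
  n2('aa'): parent n1 fail=0; on 'a' 0 → fail=1;  out {0}∪∅={0}
  n4('ce'): parent n3 fail=0; on 'e' 0 → fail=8;  out ∅∪∅=∅
  n9('ed'): parent n8 fail=0; on 'd' 0 → fail=0;  out ∅∪∅=∅
  n12('ae'): parent n1 fail=0; on 'e' 0 → fail=8;  out ∅∪∅=∅
  n16('be'): parent n15 fail=0; on 'e' 0 → fail=8;  out ∅∪∅=∅
  n18('eb'): parent n8 fail=0; on 'b' 0 → fail=15;  out {6}∪∅={6}
  n19('bb'): parent n15 fail=0; on 'b' 0 → fail=15;  out {7}∪∅={7}
  n5('ceb'): parent n4 fail=8; on 'b' 8 → fail=18;  out ∅∪{6}={6}
  n10('eda'): parent n9 fail=0; on 'a' 0 → fail=1;  out ∅∪∅=∅
  n13('aea'): parent n12 fail=8; on 'a' 8→0 → fail=1;  out ∅∪∅=∅
  n17('bee'): parent n16 fail=8; on 'e' 8→0 → fail=8;  out {5}∪∅={5}
  n6('cebb'): parent n5 fail=18; on 'b' 18→15 → fail=19;  out ∅∪{7}={7}
  n11('edaa'): parent n10 fail=1; on 'a' 1 → fail=2;  out {2}∪{0}={0,2}
  n14('aeaa'): parent n13 fail=1; on 'a' 1 → fail=2;  out {3}∪{0}={0,3}
  n7('cebbb'): parent n6 fail=19; on 'b' 19→15 → fail=19;  out {1}∪{7}={1,7}

Scan:
pos 0 'c': at 3  emit P4@[0:0]
pos 1 'b': at 15 (via fail)
pos 2 'b': at 19  emit P7@[1:2]
pos 3 'a': at 1 (via fail)
pos 4 'a': at 2  emit P0@[3:4]
pos 5 'b': at 15 (via fail)
pos 6 'e': at 16
pos 7 'e': at 17  emit P5@[5:7]
pos 8 'c': at 3 (via fail)  emit P4@[8:8]
pos 9 'e': at 4
pos 10 'c': at 3 (via fail)  emit P4@[10:10]
pos 11 'b': at 15 (via fail)
pos 12 'a': at 1 (via fail)
pos 13 'e': at 12
pos 14 'a': at 13
pos 15 'a': at 14  emit P0@[14:15],P3@[12:15]
pos 16 'b': at 15 (via fail)
pos 17 'e': at 16
pos 18 'e': at 17  emit P5@[16:18]
pos 19 'c': at 3 (via fail)  emit P4@[19:19]
pos 20 'a': at 1 (via fail)
pos 21 'e': at 12
pos 22 'a': at 13
pos 23 'a': at 14  emit P0@[22:23],P3@[20:23]
pos 24 'a': at 2 (via fail)  emit P0@[23:24]
pos 25 'a': at 2 (via fail)  emit P0@[24:25]
pos 26 'a': at 2 (via fail)  emit P0@[25:26]
pos 27 'd': at 0 (via fail)
pos 28 'a': at 1
pos 29 'e': at 12
pos 30 'a': at 13
pos 31 'a': at 14  emit P0@[30:31],P3@[28:31]
pos 32 'c': at 3 (via fail)  emit P4@[32:32]
pos 33 'd': at 0 (via fail)
pos 34 'e': at 8
pos 35 'e': at 8 (via fail)
pos 36 'd': at 9
pos 37 'a': at 10
pos 38 'a': at 11  emit P0@[37:38],P2@[35:38]
pos 39 'b': at 15 (via fail)
pos 40 'b': at 19  emit P7@[39:40]
pos 41 'e': at 16 (via fail)
pos 42 'b': at 18 (via fail)  emit P6@[41:42]
pos 43 'a': at 1 (via fail)
pos 44 'e': at 12
pos 45 'a': at 13
pos 46 'a': at 14  emit P0@[45:46],P3@[43:46]
pos 47 'e': at 12 (via fail)
pos 48 'b': at 18 (via fail)  emit P6@[47:48]
pos 49 'd': at 0 (via fail)
pos 50 'a': at 1
pos 51 'a': at 2  emit P0@[50:51]
pos 52 'a': at 2 (via fail)  emit P0@[51:52]
pos 53 'a': at 2 (via fail)  emit P0@[52:53]
pos 54 'e': at 12 (via fail)
pos 55 'a': at 13
pos 56 'a': at 14  emit P0@[55:56],P3@[53:56]
pos 57 'e': at 12 (via fail)
pos 58 'b': at 18 (via fail)  emit P6@[57:58]
pos 59 'b': at 19 (via fail)  emit P7@[58:59]
pos 60 'd': at 0 (via fail)
pos 61 'd': at 0
pos 62 'e': at 8
pos 63 'd': at 9
pos 64 'a': at 10
pos 65 'a': at 11  emit P0@[64:65],P2@[62:65]
pos 66 'e': at 12 (via fail)
pos 67 'd': at 9 (via fail)
pos 68 'a': at 10
pos 69 'a': at 11  emit P0@[68:69],P2@[66:69]
pos 70 'd': at 0 (via fail)
pos 71 'c': at 3  emit P4@[71:71]

Matches: [[0,4],[2,7],[4,0],[7,5],[8,4],[10,4],[15,0],[15,3],[18,5],[19,4],[23,0],[23,3],[24,0],[25,0],[26,0],[31,0],[31,3],[32,4],[38,0],[38,2],[40,7],[42,6],[46,0],[46,3],[48,6],[51,0],[52,0],[53,0],[56,0],[56,3],[58,6],[59,7],[65,0],[65,2],[69,0],[69,2],[71,4]]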